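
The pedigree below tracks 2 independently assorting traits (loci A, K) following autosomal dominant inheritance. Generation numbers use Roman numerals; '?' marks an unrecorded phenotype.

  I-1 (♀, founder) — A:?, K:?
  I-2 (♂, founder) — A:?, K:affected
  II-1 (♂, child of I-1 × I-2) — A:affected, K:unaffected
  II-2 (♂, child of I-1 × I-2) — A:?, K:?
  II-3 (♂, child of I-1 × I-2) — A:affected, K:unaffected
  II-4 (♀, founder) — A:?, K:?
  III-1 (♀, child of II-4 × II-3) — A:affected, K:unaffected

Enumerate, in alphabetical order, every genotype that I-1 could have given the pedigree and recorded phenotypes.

I-1 ∈ {AA Kk, AA kk, Aa Kk, Aa kk, aa Kk, aa kk}

A/I-1 ? ·: aa|Aa|AA
A/I-2 ? ·: aa|Aa|AA
A/II-1 aff I-1×I-2: Aa|AA
A/II-2 ? I-1×I-2: aa|Aa|AA
A/II-3 aff I-1×I-2: Aa|AA
A/II-4 ? ·: aa|Aa|AA
A/III-1 aff II-4×II-3: Aa|AA
⇒ A over [I-1,I-2,II-1,II-2,II-3,II-4,III-1]: 160 consistent
K/I-1 ? ·: kk|Kk
K/I-2 aff ·: Kk
K/II-1 un I-1×I-2: kk
K/II-2 ? I-1×I-2: kk|Kk|KK
K/II-3 un I-1×I-2: kk
K/II-4 ? ·: kk|Kk
K/III-1 un II-4×II-3: kk
⇒ K over [I-1,I-2,II-1,II-2,II-3,II-4,III-1]: 10 consistent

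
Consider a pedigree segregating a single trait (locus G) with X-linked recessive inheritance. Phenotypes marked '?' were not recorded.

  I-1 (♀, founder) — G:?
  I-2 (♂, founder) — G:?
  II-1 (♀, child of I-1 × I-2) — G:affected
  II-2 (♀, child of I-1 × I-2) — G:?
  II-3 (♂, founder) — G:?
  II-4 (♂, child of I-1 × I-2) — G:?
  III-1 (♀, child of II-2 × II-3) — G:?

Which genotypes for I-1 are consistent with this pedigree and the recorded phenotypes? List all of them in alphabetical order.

G/I-1 ? ·: X^GX^g|X^gX^g
G/I-2 ? ·: X^gY
G/II-1 aff I-1×I-2: X^gX^g
G/II-2 ? I-1×I-2: X^GX^g|X^gX^g
G/II-3 ? ·: X^GY|X^gY
G/II-4 ? I-1×I-2: X^GY|X^gY
G/III-1 ? II-2×II-3: X^GX^G|X^GX^g|X^gX^g
⇒ G over [I-1,I-2,II-1,II-2,II-3,II-4,III-1]: 14 consistent

I-1 ∈ {X^GX^g, X^gX^g}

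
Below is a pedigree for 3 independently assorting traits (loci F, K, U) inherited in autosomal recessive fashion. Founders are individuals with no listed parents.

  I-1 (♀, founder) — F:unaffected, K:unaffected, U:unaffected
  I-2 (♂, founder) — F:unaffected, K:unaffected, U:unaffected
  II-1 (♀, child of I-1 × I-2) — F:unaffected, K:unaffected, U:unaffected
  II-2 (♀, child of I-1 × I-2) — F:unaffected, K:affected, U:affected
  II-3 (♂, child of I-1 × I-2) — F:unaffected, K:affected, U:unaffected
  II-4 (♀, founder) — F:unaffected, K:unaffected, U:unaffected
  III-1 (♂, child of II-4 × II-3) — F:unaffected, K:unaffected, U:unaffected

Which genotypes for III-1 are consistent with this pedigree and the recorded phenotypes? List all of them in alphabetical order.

F/I-1 un ·: FF|Ff
F/I-2 un ·: FF|Ff
F/II-1 un I-1×I-2: FF|Ff
F/II-2 un I-1×I-2: FF|Ff
F/II-3 un I-1×I-2: FF|Ff
F/II-4 un ·: FF|Ff
F/III-1 un II-4×II-3: FF|Ff
⇒ F over [I-1,I-2,II-1,II-2,II-3,II-4,III-1]: 87 consistent
K/I-1 un ·: Kk
K/I-2 un ·: Kk
K/II-1 un I-1×I-2: KK|Kk
K/II-2 aff I-1×I-2: kk
K/II-3 aff I-1×I-2: kk
K/II-4 un ·: KK|Kk
K/III-1 un II-4×II-3: Kk
⇒ K over [I-1,I-2,II-1,II-2,II-3,II-4,III-1]: 4 consistent
U/I-1 un ·: Uu
U/I-2 un ·: Uu
U/II-1 un I-1×I-2: UU|Uu
U/II-2 aff I-1×I-2: uu
U/II-3 un I-1×I-2: UU|Uu
U/II-4 un ·: UU|Uu
U/III-1 un II-4×II-3: UU|Uu
⇒ U over [I-1,I-2,II-1,II-2,II-3,II-4,III-1]: 14 consistent

III-1 ∈ {FF Kk UU, FF Kk Uu, Ff Kk UU, Ff Kk Uu}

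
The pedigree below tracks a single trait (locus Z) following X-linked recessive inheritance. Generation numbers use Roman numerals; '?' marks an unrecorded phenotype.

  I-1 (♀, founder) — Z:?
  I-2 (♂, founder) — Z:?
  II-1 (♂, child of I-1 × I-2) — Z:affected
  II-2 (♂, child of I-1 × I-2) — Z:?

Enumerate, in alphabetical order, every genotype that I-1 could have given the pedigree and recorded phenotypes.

Z/I-1 ? ·: X^ZX^z|X^zX^z
Z/I-2 ? ·: X^ZY|X^zY
Z/II-1 aff I-1×I-2: X^zY
Z/II-2 ? I-1×I-2: X^ZY|X^zY
⇒ Z over [I-1,I-2,II-1,II-2]: 6 consistent

I-1 ∈ {X^ZX^z, X^zX^z}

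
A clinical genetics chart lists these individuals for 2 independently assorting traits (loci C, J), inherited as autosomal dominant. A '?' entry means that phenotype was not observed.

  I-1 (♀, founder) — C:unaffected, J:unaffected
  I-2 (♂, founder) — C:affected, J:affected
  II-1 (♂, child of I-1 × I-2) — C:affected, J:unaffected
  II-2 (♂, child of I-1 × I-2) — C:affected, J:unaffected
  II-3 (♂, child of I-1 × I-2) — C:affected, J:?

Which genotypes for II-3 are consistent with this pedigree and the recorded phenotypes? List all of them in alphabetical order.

II-3 ∈ {Cc Jj, Cc jj}

C/I-1 un ·: cc
C/I-2 aff ·: Cc|CC
C/II-1 aff I-1×I-2: Cc
C/II-2 aff I-1×I-2: Cc
C/II-3 aff I-1×I-2: Cc
⇒ C over [I-1,I-2,II-1,II-2,II-3]: 2 consistent
J/I-1 un ·: jj
J/I-2 aff ·: Jj
J/II-1 un I-1×I-2: jj
J/II-2 un I-1×I-2: jj
J/II-3 ? I-1×I-2: jj|Jj
⇒ J over [I-1,I-2,II-1,II-2,II-3]: 2 consistent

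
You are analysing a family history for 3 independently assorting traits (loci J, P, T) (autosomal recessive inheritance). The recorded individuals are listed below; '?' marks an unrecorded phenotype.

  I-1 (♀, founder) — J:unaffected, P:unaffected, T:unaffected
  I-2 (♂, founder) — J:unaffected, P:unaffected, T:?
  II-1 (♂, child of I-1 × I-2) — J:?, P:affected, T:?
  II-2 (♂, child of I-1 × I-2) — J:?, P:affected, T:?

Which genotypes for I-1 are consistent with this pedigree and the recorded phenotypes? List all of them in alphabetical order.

I-1 ∈ {JJ Pp TT, JJ Pp Tt, Jj Pp TT, Jj Pp Tt}

J/I-1 un ·: JJ|Jj
J/I-2 un ·: JJ|Jj
J/II-1 ? I-1×I-2: JJ|Jj|jj
J/II-2 ? I-1×I-2: JJ|Jj|jj
⇒ J over [I-1,I-2,II-1,II-2]: 18 consistent
P/I-1 un ·: Pp
P/I-2 un ·: Pp
P/II-1 aff I-1×I-2: pp
P/II-2 aff I-1×I-2: pp
⇒ P over [I-1,I-2,II-1,II-2]: 1 consistent
T/I-1 un ·: TT|Tt
T/I-2 ? ·: TT|Tt|tt
T/II-1 ? I-1×I-2: TT|Tt|tt
T/II-2 ? I-1×I-2: TT|Tt|tt
⇒ T over [I-1,I-2,II-1,II-2]: 23 consistent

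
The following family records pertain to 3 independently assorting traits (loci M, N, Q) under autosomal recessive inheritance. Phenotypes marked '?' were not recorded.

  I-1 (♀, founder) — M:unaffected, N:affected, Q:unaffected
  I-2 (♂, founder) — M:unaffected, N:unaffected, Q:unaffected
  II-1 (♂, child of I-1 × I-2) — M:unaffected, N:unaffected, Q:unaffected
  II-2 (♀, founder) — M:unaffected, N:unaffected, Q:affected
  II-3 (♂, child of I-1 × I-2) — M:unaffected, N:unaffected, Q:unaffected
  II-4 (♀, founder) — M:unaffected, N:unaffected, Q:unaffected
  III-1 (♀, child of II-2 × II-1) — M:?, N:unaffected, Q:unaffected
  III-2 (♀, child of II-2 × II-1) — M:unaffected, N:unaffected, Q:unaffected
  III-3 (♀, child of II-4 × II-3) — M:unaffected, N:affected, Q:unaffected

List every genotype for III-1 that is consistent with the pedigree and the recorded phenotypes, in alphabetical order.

M/I-1 un ·: MM|Mm
M/I-2 un ·: MM|Mm
M/II-1 un I-1×I-2: MM|Mm
M/II-2 un ·: MM|Mm
M/II-3 un I-1×I-2: MM|Mm
M/II-4 un ·: MM|Mm
M/III-1 ? II-2×II-1: MM|Mm|mm
M/III-2 un II-2×II-1: MM|Mm
M/III-3 un II-4×II-3: MM|Mm
⇒ M over [I-1,I-2,II-1,II-2,II-3,II-4,III-1,III-2,III-3]: 330 consistent
N/I-1 aff ·: nn
N/I-2 un ·: NN|Nn
N/II-1 un I-1×I-2: Nn
N/II-2 un ·: NN|Nn
N/II-3 un I-1×I-2: Nn
N/II-4 un ·: Nn
N/III-1 un II-2×II-1: NN|Nn
N/III-2 un II-2×II-1: NN|Nn
N/III-3 aff II-4×II-3: nn
⇒ N over [I-1,I-2,II-1,II-2,II-3,II-4,III-1,III-2,III-3]: 16 consistent
Q/I-1 un ·: QQ|Qq
Q/I-2 un ·: QQ|Qq
Q/II-1 un I-1×I-2: QQ|Qq
Q/II-2 aff ·: qq
Q/II-3 un I-1×I-2: QQ|Qq
Q/II-4 un ·: QQ|Qq
Q/III-1 un II-2×II-1: Qq
Q/III-2 un II-2×II-1: Qq
Q/III-3 un II-4×II-3: QQ|Qq
⇒ Q over [I-1,I-2,II-1,II-2,II-3,II-4,III-1,III-2,III-3]: 45 consistent

III-1 ∈ {MM NN Qq, MM Nn Qq, Mm NN Qq, Mm Nn Qq, mm NN Qq, mm Nn Qq}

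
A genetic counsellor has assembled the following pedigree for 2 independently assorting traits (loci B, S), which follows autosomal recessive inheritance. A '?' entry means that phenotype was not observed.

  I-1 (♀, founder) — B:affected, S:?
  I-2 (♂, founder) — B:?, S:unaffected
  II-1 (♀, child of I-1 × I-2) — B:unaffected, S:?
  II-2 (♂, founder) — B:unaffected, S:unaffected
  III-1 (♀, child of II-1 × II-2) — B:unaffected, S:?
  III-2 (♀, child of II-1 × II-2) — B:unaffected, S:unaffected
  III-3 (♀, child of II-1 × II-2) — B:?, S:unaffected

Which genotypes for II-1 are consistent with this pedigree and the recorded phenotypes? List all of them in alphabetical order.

B/I-1 aff ·: bb
B/I-2 ? ·: BB|Bb
B/II-1 un I-1×I-2: Bb
B/II-2 un ·: BB|Bb
B/III-1 un II-1×II-2: BB|Bb
B/III-2 un II-1×II-2: BB|Bb
B/III-3 ? II-1×II-2: BB|Bb|bb
⇒ B over [I-1,I-2,II-1,II-2,III-1,III-2,III-3]: 40 consistent
S/I-1 ? ·: SS|Ss|ss
S/I-2 un ·: SS|Ss
S/II-1 ? I-1×I-2: SS|Ss|ss
S/II-2 un ·: SS|Ss
S/III-1 ? II-1×II-2: SS|Ss|ss
S/III-2 un II-1×II-2: SS|Ss
S/III-3 un II-1×II-2: SS|Ss
⇒ S over [I-1,I-2,II-1,II-2,III-1,III-2,III-3]: 142 consistent

II-1 ∈ {Bb SS, Bb Ss, Bb ss}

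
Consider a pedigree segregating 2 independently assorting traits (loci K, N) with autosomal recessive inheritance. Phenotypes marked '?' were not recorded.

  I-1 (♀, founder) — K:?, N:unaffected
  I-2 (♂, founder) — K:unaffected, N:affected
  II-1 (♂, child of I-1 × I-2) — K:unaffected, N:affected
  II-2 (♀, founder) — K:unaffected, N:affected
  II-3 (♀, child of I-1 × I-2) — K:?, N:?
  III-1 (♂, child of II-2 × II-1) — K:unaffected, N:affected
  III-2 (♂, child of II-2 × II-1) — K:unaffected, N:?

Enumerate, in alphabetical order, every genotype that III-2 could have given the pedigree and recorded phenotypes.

III-2 ∈ {KK nn, Kk nn}

K/I-1 ? ·: KK|Kk|kk
K/I-2 un ·: KK|Kk
K/II-1 un I-1×I-2: KK|Kk
K/II-2 un ·: KK|Kk
K/II-3 ? I-1×I-2: KK|Kk|kk
K/III-1 un II-2×II-1: KK|Kk
K/III-2 un II-2×II-1: KK|Kk
⇒ K over [I-1,I-2,II-1,II-2,II-3,III-1,III-2]: 120 consistent
N/I-1 un ·: Nn
N/I-2 aff ·: nn
N/II-1 aff I-1×I-2: nn
N/II-2 aff ·: nn
N/II-3 ? I-1×I-2: Nn|nn
N/III-1 aff II-2×II-1: nn
N/III-2 ? II-2×II-1: nn
⇒ N over [I-1,I-2,II-1,II-2,II-3,III-1,III-2]: 2 consistent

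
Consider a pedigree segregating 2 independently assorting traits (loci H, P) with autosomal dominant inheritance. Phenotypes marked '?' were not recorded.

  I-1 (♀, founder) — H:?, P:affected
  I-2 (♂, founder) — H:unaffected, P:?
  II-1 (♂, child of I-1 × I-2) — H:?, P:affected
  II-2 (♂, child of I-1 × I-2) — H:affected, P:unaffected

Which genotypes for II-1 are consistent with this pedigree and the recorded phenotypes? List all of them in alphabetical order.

H/I-1 ? ·: Hh|HH
H/I-2 un ·: hh
H/II-1 ? I-1×I-2: hh|Hh
H/II-2 aff I-1×I-2: Hh
⇒ H over [I-1,I-2,II-1,II-2]: 3 consistent
P/I-1 aff ·: Pp
P/I-2 ? ·: pp|Pp
P/II-1 aff I-1×I-2: Pp|PP
P/II-2 un I-1×I-2: pp
⇒ P over [I-1,I-2,II-1,II-2]: 3 consistent

II-1 ∈ {Hh PP, Hh Pp, hh PP, hh Pp}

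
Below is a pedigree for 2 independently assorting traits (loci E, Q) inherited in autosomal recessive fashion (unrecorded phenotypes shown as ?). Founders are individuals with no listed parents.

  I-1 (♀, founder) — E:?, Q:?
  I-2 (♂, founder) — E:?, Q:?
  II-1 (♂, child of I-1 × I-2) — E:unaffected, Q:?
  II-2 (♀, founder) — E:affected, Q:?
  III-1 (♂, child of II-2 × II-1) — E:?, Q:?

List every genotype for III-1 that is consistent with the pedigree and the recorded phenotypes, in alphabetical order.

III-1 ∈ {Ee QQ, Ee Qq, Ee qq, ee QQ, ee Qq, ee qq}

E/I-1 ? ·: EE|Ee|ee
E/I-2 ? ·: EE|Ee|ee
E/II-1 un I-1×I-2: EE|Ee
E/II-2 aff ·: ee
E/III-1 ? II-2×II-1: Ee|ee
⇒ E over [I-1,I-2,II-1,II-2,III-1]: 18 consistent
Q/I-1 ? ·: QQ|Qq|qq
Q/I-2 ? ·: QQ|Qq|qq
Q/II-1 ? I-1×I-2: QQ|Qq|qq
Q/II-2 ? ·: QQ|Qq|qq
Q/III-1 ? II-2×II-1: QQ|Qq|qq
⇒ Q over [I-1,I-2,II-1,II-2,III-1]: 81 consistent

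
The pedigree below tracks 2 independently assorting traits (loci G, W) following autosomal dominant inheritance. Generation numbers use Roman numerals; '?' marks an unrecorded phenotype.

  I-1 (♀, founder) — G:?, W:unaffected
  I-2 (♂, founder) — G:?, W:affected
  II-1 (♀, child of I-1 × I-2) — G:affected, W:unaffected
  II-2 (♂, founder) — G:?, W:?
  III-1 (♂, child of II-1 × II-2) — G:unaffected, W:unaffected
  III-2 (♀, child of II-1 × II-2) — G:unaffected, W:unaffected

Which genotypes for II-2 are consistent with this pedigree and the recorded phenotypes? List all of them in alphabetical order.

II-2 ∈ {Gg Ww, Gg ww, gg Ww, gg ww}

G/I-1 ? ·: gg|Gg|GG
G/I-2 ? ·: gg|Gg|GG
G/II-1 aff I-1×I-2: Gg
G/II-2 ? ·: gg|Gg
G/III-1 un II-1×II-2: gg
G/III-2 un II-1×II-2: gg
⇒ G over [I-1,I-2,II-1,II-2,III-1,III-2]: 14 consistent
W/I-1 un ·: ww
W/I-2 aff ·: Ww
W/II-1 un I-1×I-2: ww
W/II-2 ? ·: ww|Ww
W/III-1 un II-1×II-2: ww
W/III-2 un II-1×II-2: ww
⇒ W over [I-1,I-2,II-1,II-2,III-1,III-2]: 2 consistent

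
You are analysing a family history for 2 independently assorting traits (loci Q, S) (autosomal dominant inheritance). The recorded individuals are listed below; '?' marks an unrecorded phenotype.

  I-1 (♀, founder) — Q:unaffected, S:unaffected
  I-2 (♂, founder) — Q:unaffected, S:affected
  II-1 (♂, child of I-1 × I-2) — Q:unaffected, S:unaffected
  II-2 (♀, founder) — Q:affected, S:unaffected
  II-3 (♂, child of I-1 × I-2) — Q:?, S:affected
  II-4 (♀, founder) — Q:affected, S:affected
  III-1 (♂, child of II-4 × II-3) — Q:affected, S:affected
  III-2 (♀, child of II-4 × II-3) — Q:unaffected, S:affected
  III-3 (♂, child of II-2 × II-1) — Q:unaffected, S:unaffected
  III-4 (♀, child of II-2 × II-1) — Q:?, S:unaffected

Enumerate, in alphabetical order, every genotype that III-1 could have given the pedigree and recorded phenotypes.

III-1 ∈ {Qq SS, Qq Ss}

Q/I-1 un ·: qq
Q/I-2 un ·: qq
Q/II-1 un I-1×I-2: qq
Q/II-2 aff ·: Qq
Q/II-3 ? I-1×I-2: qq
Q/II-4 aff ·: Qq
Q/III-1 aff II-4×II-3: Qq
Q/III-2 un II-4×II-3: qq
Q/III-3 un II-2×II-1: qq
Q/III-4 ? II-2×II-1: qq|Qq
⇒ Q over [I-1,I-2,II-1,II-2,II-3,II-4,III-1,III-2,III-3,III-4]: 2 consistent
S/I-1 un ·: ss
S/I-2 aff ·: Ss
S/II-1 un I-1×I-2: ss
S/II-2 un ·: ss
S/II-3 aff I-1×I-2: Ss
S/II-4 aff ·: Ss|SS
S/III-1 aff II-4×II-3: Ss|SS
S/III-2 aff II-4×II-3: Ss|SS
S/III-3 un II-2×II-1: ss
S/III-4 un II-2×II-1: ss
⇒ S over [I-1,I-2,II-1,II-2,II-3,II-4,III-1,III-2,III-3,III-4]: 8 consistent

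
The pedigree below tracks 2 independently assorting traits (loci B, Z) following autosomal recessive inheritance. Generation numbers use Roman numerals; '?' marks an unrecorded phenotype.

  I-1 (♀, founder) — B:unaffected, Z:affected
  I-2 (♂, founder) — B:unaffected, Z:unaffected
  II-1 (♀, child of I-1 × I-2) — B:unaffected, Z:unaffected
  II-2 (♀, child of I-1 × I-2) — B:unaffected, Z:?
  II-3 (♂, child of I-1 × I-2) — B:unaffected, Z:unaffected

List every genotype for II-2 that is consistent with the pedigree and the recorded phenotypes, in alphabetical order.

II-2 ∈ {BB Zz, BB zz, Bb Zz, Bb zz}

B/I-1 un ·: BB|Bb
B/I-2 un ·: BB|Bb
B/II-1 un I-1×I-2: BB|Bb
B/II-2 un I-1×I-2: BB|Bb
B/II-3 un I-1×I-2: BB|Bb
⇒ B over [I-1,I-2,II-1,II-2,II-3]: 25 consistent
Z/I-1 aff ·: zz
Z/I-2 un ·: ZZ|Zz
Z/II-1 un I-1×I-2: Zz
Z/II-2 ? I-1×I-2: Zz|zz
Z/II-3 un I-1×I-2: Zz
⇒ Z over [I-1,I-2,II-1,II-2,II-3]: 3 consistent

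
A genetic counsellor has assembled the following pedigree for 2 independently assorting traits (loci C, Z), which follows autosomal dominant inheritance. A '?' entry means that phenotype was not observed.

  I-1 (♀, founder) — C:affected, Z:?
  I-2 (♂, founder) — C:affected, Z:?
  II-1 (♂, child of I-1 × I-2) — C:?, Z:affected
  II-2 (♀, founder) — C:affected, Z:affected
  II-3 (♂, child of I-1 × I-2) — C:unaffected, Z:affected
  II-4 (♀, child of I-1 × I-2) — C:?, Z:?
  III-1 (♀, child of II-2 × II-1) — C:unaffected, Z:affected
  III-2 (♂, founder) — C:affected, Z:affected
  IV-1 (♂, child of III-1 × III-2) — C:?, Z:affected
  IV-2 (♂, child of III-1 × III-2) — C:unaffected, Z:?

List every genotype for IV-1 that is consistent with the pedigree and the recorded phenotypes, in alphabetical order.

IV-1 ∈ {Cc ZZ, Cc Zz, cc ZZ, cc Zz}

C/I-1 aff ·: Cc
C/I-2 aff ·: Cc
C/II-1 ? I-1×I-2: cc|Cc
C/II-2 aff ·: Cc
C/II-3 un I-1×I-2: cc
C/II-4 ? I-1×I-2: cc|Cc|CC
C/III-1 un II-2×II-1: cc
C/III-2 aff ·: Cc
C/IV-1 ? III-1×III-2: cc|Cc
C/IV-2 un III-1×III-2: cc
⇒ C over [I-1,I-2,II-1,II-2,II-3,II-4,III-1,III-2,IV-1,IV-2]: 12 consistent
Z/I-1 ? ·: zz|Zz|ZZ
Z/I-2 ? ·: zz|Zz|ZZ
Z/II-1 aff I-1×I-2: Zz|ZZ
Z/II-2 aff ·: Zz|ZZ
Z/II-3 aff I-1×I-2: Zz|ZZ
Z/II-4 ? I-1×I-2: zz|Zz|ZZ
Z/III-1 aff II-2×II-1: Zz|ZZ
Z/III-2 aff ·: Zz|ZZ
Z/IV-1 aff III-1×III-2: Zz|ZZ
Z/IV-2 ? III-1×III-2: zz|Zz|ZZ
⇒ Z over [I-1,I-2,II-1,II-2,II-3,II-4,III-1,III-2,IV-1,IV-2]: 900 consistent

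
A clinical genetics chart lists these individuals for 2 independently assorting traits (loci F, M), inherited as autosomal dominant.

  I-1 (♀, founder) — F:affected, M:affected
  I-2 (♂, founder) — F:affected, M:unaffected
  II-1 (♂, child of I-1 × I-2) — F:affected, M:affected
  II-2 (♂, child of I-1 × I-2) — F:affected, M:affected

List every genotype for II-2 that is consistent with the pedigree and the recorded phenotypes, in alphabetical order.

F/I-1 aff ·: Ff|FF
F/I-2 aff ·: Ff|FF
F/II-1 aff I-1×I-2: Ff|FF
F/II-2 aff I-1×I-2: Ff|FF
⇒ F over [I-1,I-2,II-1,II-2]: 13 consistent
M/I-1 aff ·: Mm|MM
M/I-2 un ·: mm
M/II-1 aff I-1×I-2: Mm
M/II-2 aff I-1×I-2: Mm
⇒ M over [I-1,I-2,II-1,II-2]: 2 consistent

II-2 ∈ {FF Mm, Ff Mm}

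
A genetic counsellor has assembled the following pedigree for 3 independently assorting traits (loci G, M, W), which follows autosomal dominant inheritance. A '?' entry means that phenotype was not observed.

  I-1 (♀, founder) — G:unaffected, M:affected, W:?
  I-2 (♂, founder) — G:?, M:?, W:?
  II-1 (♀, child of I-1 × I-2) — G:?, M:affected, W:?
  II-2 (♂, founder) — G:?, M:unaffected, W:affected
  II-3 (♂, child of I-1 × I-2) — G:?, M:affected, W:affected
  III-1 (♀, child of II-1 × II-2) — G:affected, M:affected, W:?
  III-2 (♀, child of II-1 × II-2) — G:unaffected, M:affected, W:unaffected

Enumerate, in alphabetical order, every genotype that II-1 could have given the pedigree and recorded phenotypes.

II-1 ∈ {Gg MM Ww, Gg MM ww, Gg Mm Ww, Gg Mm ww, gg MM Ww, gg MM ww, gg Mm Ww, gg Mm ww}

G/I-1 un ·: gg
G/I-2 ? ·: gg|Gg|GG
G/II-1 ? I-1×I-2: gg|Gg
G/II-2 ? ·: gg|Gg
G/II-3 ? I-1×I-2: gg|Gg
G/III-1 aff II-1×II-2: Gg|GG
G/III-2 un II-1×II-2: gg
⇒ G over [I-1,I-2,II-1,II-2,II-3,III-1,III-2]: 12 consistent
M/I-1 aff ·: Mm|MM
M/I-2 ? ·: mm|Mm|MM
M/II-1 aff I-1×I-2: Mm|MM
M/II-2 un ·: mm
M/II-3 aff I-1×I-2: Mm|MM
M/III-1 aff II-1×II-2: Mm
M/III-2 aff II-1×II-2: Mm
⇒ M over [I-1,I-2,II-1,II-2,II-3,III-1,III-2]: 15 consistent
W/I-1 ? ·: ww|Ww|WW
W/I-2 ? ·: ww|Ww|WW
W/II-1 ? I-1×I-2: ww|Ww
W/II-2 aff ·: Ww
W/II-3 aff I-1×I-2: Ww|WW
W/III-1 ? II-1×II-2: ww|Ww|WW
W/III-2 un II-1×II-2: ww
⇒ W over [I-1,I-2,II-1,II-2,II-3,III-1,III-2]: 38 consistent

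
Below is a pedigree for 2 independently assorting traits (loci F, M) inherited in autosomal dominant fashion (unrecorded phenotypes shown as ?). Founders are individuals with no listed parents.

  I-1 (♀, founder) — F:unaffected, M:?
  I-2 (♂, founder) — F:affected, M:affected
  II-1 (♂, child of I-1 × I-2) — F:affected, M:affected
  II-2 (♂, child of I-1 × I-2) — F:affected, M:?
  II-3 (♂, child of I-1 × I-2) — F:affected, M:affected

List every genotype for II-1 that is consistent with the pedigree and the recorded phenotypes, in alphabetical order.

II-1 ∈ {Ff MM, Ff Mm}

F/I-1 un ·: ff
F/I-2 aff ·: Ff|FF
F/II-1 aff I-1×I-2: Ff
F/II-2 aff I-1×I-2: Ff
F/II-3 aff I-1×I-2: Ff
⇒ F over [I-1,I-2,II-1,II-2,II-3]: 2 consistent
M/I-1 ? ·: mm|Mm|MM
M/I-2 aff ·: Mm|MM
M/II-1 aff I-1×I-2: Mm|MM
M/II-2 ? I-1×I-2: mm|Mm|MM
M/II-3 aff I-1×I-2: Mm|MM
⇒ M over [I-1,I-2,II-1,II-2,II-3]: 32 consistent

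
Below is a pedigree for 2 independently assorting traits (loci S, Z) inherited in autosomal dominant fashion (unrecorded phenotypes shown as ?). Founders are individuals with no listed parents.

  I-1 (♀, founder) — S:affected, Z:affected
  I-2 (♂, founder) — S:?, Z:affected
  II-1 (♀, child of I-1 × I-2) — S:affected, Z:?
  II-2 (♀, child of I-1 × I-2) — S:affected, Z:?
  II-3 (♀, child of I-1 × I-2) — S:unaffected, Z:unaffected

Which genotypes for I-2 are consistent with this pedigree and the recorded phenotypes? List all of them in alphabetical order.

I-2 ∈ {Ss Zz, ss Zz}

S/I-1 aff ·: Ss
S/I-2 ? ·: ss|Ss
S/II-1 aff I-1×I-2: Ss|SS
S/II-2 aff I-1×I-2: Ss|SS
S/II-3 un I-1×I-2: ss
⇒ S over [I-1,I-2,II-1,II-2,II-3]: 5 consistent
Z/I-1 aff ·: Zz
Z/I-2 aff ·: Zz
Z/II-1 ? I-1×I-2: zz|Zz|ZZ
Z/II-2 ? I-1×I-2: zz|Zz|ZZ
Z/II-3 un I-1×I-2: zz
⇒ Z over [I-1,I-2,II-1,II-2,II-3]: 9 consistent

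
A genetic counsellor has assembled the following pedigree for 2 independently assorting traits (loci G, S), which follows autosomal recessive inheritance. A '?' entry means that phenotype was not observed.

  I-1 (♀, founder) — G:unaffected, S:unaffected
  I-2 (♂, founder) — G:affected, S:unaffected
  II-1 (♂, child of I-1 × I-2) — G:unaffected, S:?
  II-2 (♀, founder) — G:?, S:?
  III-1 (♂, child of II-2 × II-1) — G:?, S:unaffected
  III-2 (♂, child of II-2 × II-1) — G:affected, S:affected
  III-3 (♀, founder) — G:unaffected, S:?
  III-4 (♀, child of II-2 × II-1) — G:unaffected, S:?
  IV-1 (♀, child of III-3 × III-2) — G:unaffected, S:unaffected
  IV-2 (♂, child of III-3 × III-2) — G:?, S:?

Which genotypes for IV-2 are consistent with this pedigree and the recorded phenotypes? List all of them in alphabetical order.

G/I-1 un ·: GG|Gg
G/I-2 aff ·: gg
G/II-1 un I-1×I-2: Gg
G/II-2 ? ·: Gg|gg
G/III-1 ? II-2×II-1: GG|Gg|gg
G/III-2 aff II-2×II-1: gg
G/III-3 un ·: GG|Gg
G/III-4 un II-2×II-1: GG|Gg
G/IV-1 un III-3×III-2: Gg
G/IV-2 ? III-3×III-2: Gg|gg
⇒ G over [I-1,I-2,II-1,II-2,III-1,III-2,III-3,III-4,IV-1,IV-2]: 48 consistent
S/I-1 un ·: SS|Ss
S/I-2 un ·: SS|Ss
S/II-1 ? I-1×I-2: Ss|ss
S/II-2 ? ·: Ss|ss
S/III-1 un II-2×II-1: SS|Ss
S/III-2 aff II-2×II-1: ss
S/III-3 ? ·: SS|Ss
S/III-4 ? II-2×II-1: SS|Ss|ss
S/IV-1 un III-3×III-2: Ss
S/IV-2 ? III-3×III-2: Ss|ss
⇒ S over [I-1,I-2,II-1,II-2,III-1,III-2,III-3,III-4,IV-1,IV-2]: 78 consistent

IV-2 ∈ {Gg Ss, Gg ss, gg Ss, gg ss}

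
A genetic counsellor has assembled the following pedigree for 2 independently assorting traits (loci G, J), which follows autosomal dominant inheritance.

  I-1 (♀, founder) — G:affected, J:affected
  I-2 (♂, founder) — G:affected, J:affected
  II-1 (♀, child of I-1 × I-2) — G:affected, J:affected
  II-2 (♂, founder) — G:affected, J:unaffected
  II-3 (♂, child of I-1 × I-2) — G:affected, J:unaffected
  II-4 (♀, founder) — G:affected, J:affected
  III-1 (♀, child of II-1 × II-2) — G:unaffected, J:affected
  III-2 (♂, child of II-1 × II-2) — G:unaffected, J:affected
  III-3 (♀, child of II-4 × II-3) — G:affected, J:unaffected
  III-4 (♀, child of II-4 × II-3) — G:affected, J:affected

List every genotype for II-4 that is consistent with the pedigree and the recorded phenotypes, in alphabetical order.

G/I-1 aff ·: Gg|GG
G/I-2 aff ·: Gg|GG
G/II-1 aff I-1×I-2: Gg
G/II-2 aff ·: Gg
G/II-3 aff I-1×I-2: Gg|GG
G/II-4 aff ·: Gg|GG
G/III-1 un II-1×II-2: gg
G/III-2 un II-1×II-2: gg
G/III-3 aff II-4×II-3: Gg|GG
G/III-4 aff II-4×II-3: Gg|GG
⇒ G over [I-1,I-2,II-1,II-2,II-3,II-4,III-1,III-2,III-3,III-4]: 39 consistent
J/I-1 aff ·: Jj
J/I-2 aff ·: Jj
J/II-1 aff I-1×I-2: Jj|JJ
J/II-2 un ·: jj
J/II-3 un I-1×I-2: jj
J/II-4 aff ·: Jj
J/III-1 aff II-1×II-2: Jj
J/III-2 aff II-1×II-2: Jj
J/III-3 un II-4×II-3: jj
J/III-4 aff II-4×II-3: Jj
⇒ J over [I-1,I-2,II-1,II-2,II-3,II-4,III-1,III-2,III-3,III-4]: 2 consistent

II-4 ∈ {GG Jj, Gg Jj}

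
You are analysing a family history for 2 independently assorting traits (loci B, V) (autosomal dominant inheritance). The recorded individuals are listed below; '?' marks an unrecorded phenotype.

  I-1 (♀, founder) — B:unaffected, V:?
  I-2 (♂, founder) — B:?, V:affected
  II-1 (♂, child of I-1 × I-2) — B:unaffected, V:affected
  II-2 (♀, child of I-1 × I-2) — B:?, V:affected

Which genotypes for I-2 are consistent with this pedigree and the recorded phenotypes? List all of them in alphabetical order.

B/I-1 un ·: bb
B/I-2 ? ·: bb|Bb
B/II-1 un I-1×I-2: bb
B/II-2 ? I-1×I-2: bb|Bb
⇒ B over [I-1,I-2,II-1,II-2]: 3 consistent
V/I-1 ? ·: vv|Vv|VV
V/I-2 aff ·: Vv|VV
V/II-1 aff I-1×I-2: Vv|VV
V/II-2 aff I-1×I-2: Vv|VV
⇒ V over [I-1,I-2,II-1,II-2]: 15 consistent

I-2 ∈ {Bb VV, Bb Vv, bb VV, bb Vv}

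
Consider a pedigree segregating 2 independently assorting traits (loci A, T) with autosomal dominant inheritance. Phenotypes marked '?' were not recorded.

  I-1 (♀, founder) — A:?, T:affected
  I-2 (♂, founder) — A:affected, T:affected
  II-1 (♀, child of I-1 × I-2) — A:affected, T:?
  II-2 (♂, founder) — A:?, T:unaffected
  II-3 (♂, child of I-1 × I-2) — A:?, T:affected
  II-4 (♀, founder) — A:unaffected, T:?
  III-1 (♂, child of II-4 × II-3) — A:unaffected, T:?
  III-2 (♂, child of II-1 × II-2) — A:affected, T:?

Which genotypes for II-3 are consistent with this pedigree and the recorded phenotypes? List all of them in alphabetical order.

A/I-1 ? ·: aa|Aa|AA
A/I-2 aff ·: Aa|AA
A/II-1 aff I-1×I-2: Aa|AA
A/II-2 ? ·: aa|Aa|AA
A/II-3 ? I-1×I-2: aa|Aa
A/II-4 un ·: aa
A/III-1 un II-4×II-3: aa
A/III-2 aff II-1×II-2: Aa|AA
⇒ A over [I-1,I-2,II-1,II-2,II-3,II-4,III-1,III-2]: 51 consistent
T/I-1 aff ·: Tt|TT
T/I-2 aff ·: Tt|TT
T/II-1 ? I-1×I-2: tt|Tt|TT
T/II-2 un ·: tt
T/II-3 aff I-1×I-2: Tt|TT
T/II-4 ? ·: tt|Tt|TT
T/III-1 ? II-4×II-3: tt|Tt|TT
T/III-2 ? II-1×II-2: tt|Tt
⇒ T over [I-1,I-2,II-1,II-2,II-3,II-4,III-1,III-2]: 114 consistent

II-3 ∈ {Aa TT, Aa Tt, aa TT, aa Tt}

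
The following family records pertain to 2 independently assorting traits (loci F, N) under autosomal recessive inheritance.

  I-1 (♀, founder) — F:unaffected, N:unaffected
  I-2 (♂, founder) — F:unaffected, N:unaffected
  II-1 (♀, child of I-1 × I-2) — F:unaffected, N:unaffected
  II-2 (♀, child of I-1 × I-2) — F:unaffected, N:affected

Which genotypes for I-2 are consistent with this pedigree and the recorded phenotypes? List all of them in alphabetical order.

I-2 ∈ {FF Nn, Ff Nn}

F/I-1 un ·: FF|Ff
F/I-2 un ·: FF|Ff
F/II-1 un I-1×I-2: FF|Ff
F/II-2 un I-1×I-2: FF|Ff
⇒ F over [I-1,I-2,II-1,II-2]: 13 consistent
N/I-1 un ·: Nn
N/I-2 un ·: Nn
N/II-1 un I-1×I-2: NN|Nn
N/II-2 aff I-1×I-2: nn
⇒ N over [I-1,I-2,II-1,II-2]: 2 consistent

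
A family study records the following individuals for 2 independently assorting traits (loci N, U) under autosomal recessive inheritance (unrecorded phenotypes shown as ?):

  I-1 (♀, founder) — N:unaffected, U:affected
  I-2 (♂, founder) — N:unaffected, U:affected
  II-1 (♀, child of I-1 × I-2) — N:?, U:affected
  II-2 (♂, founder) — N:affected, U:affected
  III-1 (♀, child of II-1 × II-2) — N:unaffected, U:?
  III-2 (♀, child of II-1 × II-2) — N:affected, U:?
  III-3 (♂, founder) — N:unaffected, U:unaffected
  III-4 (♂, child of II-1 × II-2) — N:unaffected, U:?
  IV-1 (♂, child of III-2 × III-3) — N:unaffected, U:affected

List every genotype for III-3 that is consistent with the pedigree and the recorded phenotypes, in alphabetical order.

III-3 ∈ {NN Uu, Nn Uu}

N/I-1 un ·: NN|Nn
N/I-2 un ·: NN|Nn
N/II-1 ? I-1×I-2: Nn
N/II-2 aff ·: nn
N/III-1 un II-1×II-2: Nn
N/III-2 aff II-1×II-2: nn
N/III-3 un ·: NN|Nn
N/III-4 un II-1×II-2: Nn
N/IV-1 un III-2×III-3: Nn
⇒ N over [I-1,I-2,II-1,II-2,III-1,III-2,III-3,III-4,IV-1]: 6 consistent
U/I-1 aff ·: uu
U/I-2 aff ·: uu
U/II-1 aff I-1×I-2: uu
U/II-2 aff ·: uu
U/III-1 ? II-1×II-2: uu
U/III-2 ? II-1×II-2: uu
U/III-3 un ·: Uu
U/III-4 ? II-1×II-2: uu
U/IV-1 aff III-2×III-3: uu
⇒ U over [I-1,I-2,II-1,II-2,III-1,III-2,III-3,III-4,IV-1]: 1 consistent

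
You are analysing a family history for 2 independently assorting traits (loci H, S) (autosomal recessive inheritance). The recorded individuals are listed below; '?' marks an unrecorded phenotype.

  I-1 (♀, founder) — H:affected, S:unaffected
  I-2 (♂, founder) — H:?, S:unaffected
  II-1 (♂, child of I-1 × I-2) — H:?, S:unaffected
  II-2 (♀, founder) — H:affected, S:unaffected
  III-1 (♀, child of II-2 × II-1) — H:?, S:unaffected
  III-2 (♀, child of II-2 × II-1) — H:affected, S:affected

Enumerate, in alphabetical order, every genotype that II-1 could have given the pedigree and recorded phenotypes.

II-1 ∈ {Hh Ss, hh Ss}

H/I-1 aff ·: hh
H/I-2 ? ·: HH|Hh|hh
H/II-1 ? I-1×I-2: Hh|hh
H/II-2 aff ·: hh
H/III-1 ? II-2×II-1: Hh|hh
H/III-2 aff II-2×II-1: hh
⇒ H over [I-1,I-2,II-1,II-2,III-1,III-2]: 6 consistent
S/I-1 un ·: SS|Ss
S/I-2 un ·: SS|Ss
S/II-1 un I-1×I-2: Ss
S/II-2 un ·: Ss
S/III-1 un II-2×II-1: SS|Ss
S/III-2 aff II-2×II-1: ss
⇒ S over [I-1,I-2,II-1,II-2,III-1,III-2]: 6 consistent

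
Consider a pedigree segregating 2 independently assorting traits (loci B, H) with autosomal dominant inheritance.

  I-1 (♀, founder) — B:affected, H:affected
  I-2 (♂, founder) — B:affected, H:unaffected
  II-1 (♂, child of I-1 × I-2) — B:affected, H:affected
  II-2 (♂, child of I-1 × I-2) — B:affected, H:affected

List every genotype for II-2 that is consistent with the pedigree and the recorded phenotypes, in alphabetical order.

B/I-1 aff ·: Bb|BB
B/I-2 aff ·: Bb|BB
B/II-1 aff I-1×I-2: Bb|BB
B/II-2 aff I-1×I-2: Bb|BB
⇒ B over [I-1,I-2,II-1,II-2]: 13 consistent
H/I-1 aff ·: Hh|HH
H/I-2 un ·: hh
H/II-1 aff I-1×I-2: Hh
H/II-2 aff I-1×I-2: Hh
⇒ H over [I-1,I-2,II-1,II-2]: 2 consistent

II-2 ∈ {BB Hh, Bb Hh}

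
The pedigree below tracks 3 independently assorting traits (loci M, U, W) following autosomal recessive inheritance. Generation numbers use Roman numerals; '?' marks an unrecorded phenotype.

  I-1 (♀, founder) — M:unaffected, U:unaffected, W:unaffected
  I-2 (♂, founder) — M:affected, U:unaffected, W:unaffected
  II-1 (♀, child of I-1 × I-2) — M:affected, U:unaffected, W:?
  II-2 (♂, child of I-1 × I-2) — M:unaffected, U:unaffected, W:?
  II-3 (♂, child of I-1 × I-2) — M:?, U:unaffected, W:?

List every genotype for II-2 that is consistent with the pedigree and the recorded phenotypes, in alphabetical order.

M/I-1 un ·: Mm
M/I-2 aff ·: mm
M/II-1 aff I-1×I-2: mm
M/II-2 un I-1×I-2: Mm
M/II-3 ? I-1×I-2: Mm|mm
⇒ M over [I-1,I-2,II-1,II-2,II-3]: 2 consistent
U/I-1 un ·: UU|Uu
U/I-2 un ·: UU|Uu
U/II-1 un I-1×I-2: UU|Uu
U/II-2 un I-1×I-2: UU|Uu
U/II-3 un I-1×I-2: UU|Uu
⇒ U over [I-1,I-2,II-1,II-2,II-3]: 25 consistent
W/I-1 un ·: WW|Ww
W/I-2 un ·: WW|Ww
W/II-1 ? I-1×I-2: WW|Ww|ww
W/II-2 ? I-1×I-2: WW|Ww|ww
W/II-3 ? I-1×I-2: WW|Ww|ww
⇒ W over [I-1,I-2,II-1,II-2,II-3]: 44 consistent

II-2 ∈ {Mm UU WW, Mm UU Ww, Mm UU ww, Mm Uu WW, Mm Uu Ww, Mm Uu ww}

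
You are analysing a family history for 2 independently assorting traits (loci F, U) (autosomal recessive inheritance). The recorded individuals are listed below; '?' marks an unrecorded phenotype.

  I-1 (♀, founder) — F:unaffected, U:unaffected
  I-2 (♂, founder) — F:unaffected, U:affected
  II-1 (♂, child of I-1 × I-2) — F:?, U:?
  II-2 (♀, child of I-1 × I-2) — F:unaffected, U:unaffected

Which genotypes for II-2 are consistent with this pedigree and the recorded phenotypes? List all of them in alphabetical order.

F/I-1 un ·: FF|Ff
F/I-2 un ·: FF|Ff
F/II-1 ? I-1×I-2: FF|Ff|ff
F/II-2 un I-1×I-2: FF|Ff
⇒ F over [I-1,I-2,II-1,II-2]: 15 consistent
U/I-1 un ·: UU|Uu
U/I-2 aff ·: uu
U/II-1 ? I-1×I-2: Uu|uu
U/II-2 un I-1×I-2: Uu
⇒ U over [I-1,I-2,II-1,II-2]: 3 consistent

II-2 ∈ {FF Uu, Ff Uu}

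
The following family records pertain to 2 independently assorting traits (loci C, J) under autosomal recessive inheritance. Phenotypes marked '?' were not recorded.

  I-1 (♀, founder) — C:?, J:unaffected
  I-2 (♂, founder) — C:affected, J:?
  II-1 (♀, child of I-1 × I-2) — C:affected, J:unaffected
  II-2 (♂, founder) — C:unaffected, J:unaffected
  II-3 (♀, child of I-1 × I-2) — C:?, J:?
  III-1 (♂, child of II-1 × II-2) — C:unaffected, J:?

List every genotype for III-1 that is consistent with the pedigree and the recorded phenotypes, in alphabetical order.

III-1 ∈ {Cc JJ, Cc Jj, Cc jj}

C/I-1 ? ·: Cc|cc
C/I-2 aff ·: cc
C/II-1 aff I-1×I-2: cc
C/II-2 un ·: CC|Cc
C/II-3 ? I-1×I-2: Cc|cc
C/III-1 un II-1×II-2: Cc
⇒ C over [I-1,I-2,II-1,II-2,II-3,III-1]: 6 consistent
J/I-1 un ·: JJ|Jj
J/I-2 ? ·: JJ|Jj|jj
J/II-1 un I-1×I-2: JJ|Jj
J/II-2 un ·: JJ|Jj
J/II-3 ? I-1×I-2: JJ|Jj|jj
J/III-1 ? II-1×II-2: JJ|Jj|jj
⇒ J over [I-1,I-2,II-1,II-2,II-3,III-1]: 74 consistent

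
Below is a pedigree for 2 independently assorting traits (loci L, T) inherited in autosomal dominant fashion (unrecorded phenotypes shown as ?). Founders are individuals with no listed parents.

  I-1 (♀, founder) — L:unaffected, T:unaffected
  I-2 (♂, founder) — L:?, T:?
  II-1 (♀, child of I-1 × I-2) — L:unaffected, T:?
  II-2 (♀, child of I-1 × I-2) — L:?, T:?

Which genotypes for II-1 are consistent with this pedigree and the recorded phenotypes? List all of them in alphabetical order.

II-1 ∈ {ll Tt, ll tt}

L/I-1 un ·: ll
L/I-2 ? ·: ll|Ll
L/II-1 un I-1×I-2: ll
L/II-2 ? I-1×I-2: ll|Ll
⇒ L over [I-1,I-2,II-1,II-2]: 3 consistent
T/I-1 un ·: tt
T/I-2 ? ·: tt|Tt|TT
T/II-1 ? I-1×I-2: tt|Tt
T/II-2 ? I-1×I-2: tt|Tt
⇒ T over [I-1,I-2,II-1,II-2]: 6 consistent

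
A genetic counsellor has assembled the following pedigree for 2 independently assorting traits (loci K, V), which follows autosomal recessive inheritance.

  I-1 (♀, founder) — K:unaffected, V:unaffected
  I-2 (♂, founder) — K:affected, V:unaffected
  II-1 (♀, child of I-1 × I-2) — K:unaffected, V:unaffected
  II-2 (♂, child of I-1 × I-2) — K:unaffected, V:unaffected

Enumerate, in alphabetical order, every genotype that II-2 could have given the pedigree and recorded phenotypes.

K/I-1 un ·: KK|Kk
K/I-2 aff ·: kk
K/II-1 un I-1×I-2: Kk
K/II-2 un I-1×I-2: Kk
⇒ K over [I-1,I-2,II-1,II-2]: 2 consistent
V/I-1 un ·: VV|Vv
V/I-2 un ·: VV|Vv
V/II-1 un I-1×I-2: VV|Vv
V/II-2 un I-1×I-2: VV|Vv
⇒ V over [I-1,I-2,II-1,II-2]: 13 consistent

II-2 ∈ {Kk VV, Kk Vv}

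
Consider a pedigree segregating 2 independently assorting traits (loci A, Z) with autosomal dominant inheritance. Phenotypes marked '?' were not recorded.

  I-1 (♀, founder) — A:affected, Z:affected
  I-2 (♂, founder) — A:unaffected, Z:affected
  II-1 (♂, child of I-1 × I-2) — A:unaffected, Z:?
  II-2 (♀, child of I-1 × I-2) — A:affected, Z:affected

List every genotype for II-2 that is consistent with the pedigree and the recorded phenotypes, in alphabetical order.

II-2 ∈ {Aa ZZ, Aa Zz}

A/I-1 aff ·: Aa
A/I-2 un ·: aa
A/II-1 un I-1×I-2: aa
A/II-2 aff I-1×I-2: Aa
⇒ A over [I-1,I-2,II-1,II-2]: 1 consistent
Z/I-1 aff ·: Zz|ZZ
Z/I-2 aff ·: Zz|ZZ
Z/II-1 ? I-1×I-2: zz|Zz|ZZ
Z/II-2 aff I-1×I-2: Zz|ZZ
⇒ Z over [I-1,I-2,II-1,II-2]: 15 consistent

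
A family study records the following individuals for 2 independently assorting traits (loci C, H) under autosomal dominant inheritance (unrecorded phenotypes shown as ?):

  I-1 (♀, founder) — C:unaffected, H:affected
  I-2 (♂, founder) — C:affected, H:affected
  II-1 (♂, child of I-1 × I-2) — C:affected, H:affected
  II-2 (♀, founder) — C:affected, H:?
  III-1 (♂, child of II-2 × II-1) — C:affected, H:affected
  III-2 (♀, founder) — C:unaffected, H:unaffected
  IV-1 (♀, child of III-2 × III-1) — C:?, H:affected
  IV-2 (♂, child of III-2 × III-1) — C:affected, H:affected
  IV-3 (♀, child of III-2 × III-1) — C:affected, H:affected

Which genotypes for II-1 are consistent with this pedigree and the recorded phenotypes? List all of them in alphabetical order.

C/I-1 un ·: cc
C/I-2 aff ·: Cc|CC
C/II-1 aff I-1×I-2: Cc
C/II-2 aff ·: Cc|CC
C/III-1 aff II-2×II-1: Cc|CC
C/III-2 un ·: cc
C/IV-1 ? III-2×III-1: cc|Cc
C/IV-2 aff III-2×III-1: Cc
C/IV-3 aff III-2×III-1: Cc
⇒ C over [I-1,I-2,II-1,II-2,III-1,III-2,IV-1,IV-2,IV-3]: 12 consistent
H/I-1 aff ·: Hh|HH
H/I-2 aff ·: Hh|HH
H/II-1 aff I-1×I-2: Hh|HH
H/II-2 ? ·: hh|Hh|HH
H/III-1 aff II-2×II-1: Hh|HH
H/III-2 un ·: hh
H/IV-1 aff III-2×III-1: Hh
H/IV-2 aff III-2×III-1: Hh
H/IV-3 aff III-2×III-1: Hh
⇒ H over [I-1,I-2,II-1,II-2,III-1,III-2,IV-1,IV-2,IV-3]: 31 consistent

II-1 ∈ {Cc HH, Cc Hh}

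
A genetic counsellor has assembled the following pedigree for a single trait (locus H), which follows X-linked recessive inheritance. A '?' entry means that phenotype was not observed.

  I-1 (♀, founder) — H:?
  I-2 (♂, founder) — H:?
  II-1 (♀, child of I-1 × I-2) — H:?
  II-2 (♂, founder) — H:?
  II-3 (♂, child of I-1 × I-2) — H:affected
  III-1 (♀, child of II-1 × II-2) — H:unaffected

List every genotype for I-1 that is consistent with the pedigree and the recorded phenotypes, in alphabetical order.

H/I-1 ? ·: X^HX^h|X^hX^h
H/I-2 ? ·: X^HY|X^hY
H/II-1 ? I-1×I-2: X^HX^H|X^HX^h|X^hX^h
H/II-2 ? ·: X^HY|X^hY
H/II-3 aff I-1×I-2: X^hY
H/III-1 un II-1×II-2: X^HX^H|X^HX^h
⇒ H over [I-1,I-2,II-1,II-2,II-3,III-1]: 13 consistent

I-1 ∈ {X^HX^h, X^hX^h}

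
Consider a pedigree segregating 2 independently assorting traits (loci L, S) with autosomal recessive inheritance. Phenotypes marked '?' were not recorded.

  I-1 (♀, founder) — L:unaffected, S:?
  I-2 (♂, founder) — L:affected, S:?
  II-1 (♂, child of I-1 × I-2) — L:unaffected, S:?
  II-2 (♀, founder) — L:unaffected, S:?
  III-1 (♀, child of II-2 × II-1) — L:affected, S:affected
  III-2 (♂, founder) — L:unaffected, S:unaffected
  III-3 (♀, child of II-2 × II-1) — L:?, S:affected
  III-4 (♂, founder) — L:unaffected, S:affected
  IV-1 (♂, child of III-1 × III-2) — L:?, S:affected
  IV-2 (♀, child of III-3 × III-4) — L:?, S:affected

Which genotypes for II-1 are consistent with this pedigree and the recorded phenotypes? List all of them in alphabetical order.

II-1 ∈ {Ll Ss, Ll ss}

L/I-1 un ·: LL|Ll
L/I-2 aff ·: ll
L/II-1 un I-1×I-2: Ll
L/II-2 un ·: Ll
L/III-1 aff II-2×II-1: ll
L/III-2 un ·: LL|Ll
L/III-3 ? II-2×II-1: LL|Ll|ll
L/III-4 un ·: LL|Ll
L/IV-1 ? III-1×III-2: Ll|ll
L/IV-2 ? III-3×III-4: LL|Ll|ll
⇒ L over [I-1,I-2,II-1,II-2,III-1,III-2,III-3,III-4,IV-1,IV-2]: 66 consistent
S/I-1 ? ·: SS|Ss|ss
S/I-2 ? ·: SS|Ss|ss
S/II-1 ? I-1×I-2: Ss|ss
S/II-2 ? ·: Ss|ss
S/III-1 aff II-2×II-1: ss
S/III-2 un ·: Ss
S/III-3 aff II-2×II-1: ss
S/III-4 aff ·: ss
S/IV-1 aff III-1×III-2: ss
S/IV-2 aff III-3×III-4: ss
⇒ S over [I-1,I-2,II-1,II-2,III-1,III-2,III-3,III-4,IV-1,IV-2]: 22 consistent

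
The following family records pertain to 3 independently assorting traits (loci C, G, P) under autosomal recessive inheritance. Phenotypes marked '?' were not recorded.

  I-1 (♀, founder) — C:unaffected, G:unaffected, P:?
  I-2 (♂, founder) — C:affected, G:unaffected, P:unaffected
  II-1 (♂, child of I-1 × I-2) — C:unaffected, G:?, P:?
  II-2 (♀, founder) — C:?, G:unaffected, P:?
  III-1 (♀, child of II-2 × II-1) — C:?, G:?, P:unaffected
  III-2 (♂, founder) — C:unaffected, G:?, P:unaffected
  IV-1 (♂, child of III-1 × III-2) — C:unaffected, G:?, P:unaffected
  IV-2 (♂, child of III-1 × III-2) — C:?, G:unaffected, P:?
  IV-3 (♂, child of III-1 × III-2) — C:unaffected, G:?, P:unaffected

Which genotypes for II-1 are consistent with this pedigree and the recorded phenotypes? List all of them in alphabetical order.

II-1 ∈ {Cc GG PP, Cc GG Pp, Cc GG pp, Cc Gg PP, Cc Gg Pp, Cc Gg pp, Cc gg PP, Cc gg Pp, Cc gg pp}

C/I-1 un ·: CC|Cc
C/I-2 aff ·: cc
C/II-1 un I-1×I-2: Cc
C/II-2 ? ·: CC|Cc|cc
C/III-1 ? II-2×II-1: CC|Cc|cc
C/III-2 un ·: CC|Cc
C/IV-1 un III-1×III-2: CC|Cc
C/IV-2 ? III-1×III-2: CC|Cc|cc
C/IV-3 un III-1×III-2: CC|Cc
⇒ C over [I-1,I-2,II-1,II-2,III-1,III-2,IV-1,IV-2,IV-3]: 168 consistent
G/I-1 un ·: GG|Gg
G/I-2 un ·: GG|Gg
G/II-1 ? I-1×I-2: GG|Gg|gg
G/II-2 un ·: GG|Gg
G/III-1 ? II-2×II-1: GG|Gg|gg
G/III-2 ? ·: GG|Gg|gg
G/IV-1 ? III-1×III-2: GG|Gg|gg
G/IV-2 un III-1×III-2: GG|Gg
G/IV-3 ? III-1×III-2: GG|Gg|gg
⇒ G over [I-1,I-2,II-1,II-2,III-1,III-2,IV-1,IV-2,IV-3]: 520 consistent
P/I-1 ? ·: PP|Pp|pp
P/I-2 un ·: PP|Pp
P/II-1 ? I-1×I-2: PP|Pp|pp
P/II-2 ? ·: PP|Pp|pp
P/III-1 un II-2×II-1: PP|Pp
P/III-2 un ·: PP|Pp
P/IV-1 un III-1×III-2: PP|Pp
P/IV-2 ? III-1×III-2: PP|Pp|pp
P/IV-3 un III-1×III-2: PP|Pp
⇒ P over [I-1,I-2,II-1,II-2,III-1,III-2,IV-1,IV-2,IV-3]: 702 consistent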